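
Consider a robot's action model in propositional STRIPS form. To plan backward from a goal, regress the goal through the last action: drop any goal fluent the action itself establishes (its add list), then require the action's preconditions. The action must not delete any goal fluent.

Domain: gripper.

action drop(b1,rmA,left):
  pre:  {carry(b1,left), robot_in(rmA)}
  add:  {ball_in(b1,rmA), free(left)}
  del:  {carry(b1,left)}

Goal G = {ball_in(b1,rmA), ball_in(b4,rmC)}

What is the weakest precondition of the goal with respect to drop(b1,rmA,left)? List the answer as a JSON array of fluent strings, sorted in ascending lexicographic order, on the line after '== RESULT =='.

Compute (G \ add) ∪ pre:
  G ∩ del = {}  (empty — regression defined)
  G \ add = {ball_in(b1,rmA), ball_in(b4,rmC)} \ {ball_in(b1,rmA), free(left)} = {ball_in(b4,rmC)}
  ∪ pre   = {ball_in(b4,rmC)} ∪ {carry(b1,left), robot_in(rmA)}
          = {ball_in(b4,rmC), carry(b1,left), robot_in(rmA)}

== RESULT ==
["ball_in(b4,rmC)", "carry(b1,left)", "robot_in(rmA)"]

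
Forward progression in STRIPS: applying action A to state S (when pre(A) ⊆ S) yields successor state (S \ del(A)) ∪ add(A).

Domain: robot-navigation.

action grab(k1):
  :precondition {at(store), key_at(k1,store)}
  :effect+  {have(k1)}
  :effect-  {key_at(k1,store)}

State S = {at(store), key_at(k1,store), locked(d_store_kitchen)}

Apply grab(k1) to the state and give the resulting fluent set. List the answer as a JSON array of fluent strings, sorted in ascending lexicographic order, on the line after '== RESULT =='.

Progress:
  pre ⊆ S: {at(store), key_at(k1,store)} ⊆ S  — applicable
  S \ del = {at(store), locked(d_store_kitchen)}
  ∪ add   = {at(store), have(k1), locked(d_store_kitchen)}

== RESULT ==
["at(store)", "have(k1)", "locked(d_store_kitchen)"]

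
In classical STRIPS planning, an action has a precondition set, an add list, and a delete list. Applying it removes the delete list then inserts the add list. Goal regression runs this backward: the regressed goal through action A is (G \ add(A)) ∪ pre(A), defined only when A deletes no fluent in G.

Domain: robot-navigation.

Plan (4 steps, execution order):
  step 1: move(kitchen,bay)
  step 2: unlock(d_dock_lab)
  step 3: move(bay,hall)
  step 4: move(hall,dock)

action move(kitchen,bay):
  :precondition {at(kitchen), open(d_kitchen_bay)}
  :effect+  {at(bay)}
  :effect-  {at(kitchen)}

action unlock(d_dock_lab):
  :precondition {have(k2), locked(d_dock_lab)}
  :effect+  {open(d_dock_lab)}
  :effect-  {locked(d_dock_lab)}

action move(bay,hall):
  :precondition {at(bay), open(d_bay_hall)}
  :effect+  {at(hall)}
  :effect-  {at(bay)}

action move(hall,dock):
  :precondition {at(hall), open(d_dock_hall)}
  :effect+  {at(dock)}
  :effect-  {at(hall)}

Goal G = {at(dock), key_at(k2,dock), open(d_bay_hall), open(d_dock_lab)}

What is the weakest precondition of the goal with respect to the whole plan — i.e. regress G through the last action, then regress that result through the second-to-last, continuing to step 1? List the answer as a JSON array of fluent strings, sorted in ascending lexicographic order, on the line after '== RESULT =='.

Regress step by step:
  through step 4 (move(hall,dock)): drop {at(dock)}, keep {key_at(k2,dock), open(d_bay_hall), open(d_dock_lab)}, require {at(hall), open(d_dock_hall)}
    → {at(hall), key_at(k2,dock), open(d_bay_hall), open(d_dock_hall), open(d_dock_lab)}
  through step 3 (move(bay,hall)): drop {at(hall)}, keep {key_at(k2,dock), open(d_bay_hall), open(d_dock_hall), open(d_dock_lab)}, require {at(bay), open(d_bay_hall)}
    → {at(bay), key_at(k2,dock), open(d_bay_hall), open(d_dock_hall), open(d_dock_lab)}
  through step 2 (unlock(d_dock_lab)): drop {open(d_dock_lab)}, keep {at(bay), key_at(k2,dock), open(d_bay_hall), open(d_dock_hall)}, require {have(k2), locked(d_dock_lab)}
    → {at(bay), have(k2), key_at(k2,dock), locked(d_dock_lab), open(d_bay_hall), open(d_dock_hall)}
  through step 1 (move(kitchen,bay)): drop {at(bay)}, keep {have(k2), key_at(k2,dock), locked(d_dock_lab), open(d_bay_hall), open(d_dock_hall)}, require {at(kitchen), open(d_kitchen_bay)}
    → {at(kitchen), have(k2), key_at(k2,dock), locked(d_dock_lab), open(d_bay_hall), open(d_dock_hall), open(d_kitchen_bay)}

== RESULT ==
["at(kitchen)", "have(k2)", "key_at(k2,dock)", "locked(d_dock_lab)", "open(d_bay_hall)", "open(d_dock_hall)", "open(d_kitchen_bay)"]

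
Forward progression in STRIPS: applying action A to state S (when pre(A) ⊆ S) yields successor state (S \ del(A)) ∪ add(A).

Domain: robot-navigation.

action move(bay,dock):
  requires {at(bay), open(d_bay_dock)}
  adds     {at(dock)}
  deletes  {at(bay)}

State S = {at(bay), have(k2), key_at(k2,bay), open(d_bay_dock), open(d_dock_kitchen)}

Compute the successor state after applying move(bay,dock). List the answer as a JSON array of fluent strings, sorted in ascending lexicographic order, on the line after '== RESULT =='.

Progress:
  pre ⊆ S: {at(bay), open(d_bay_dock)} ⊆ S  — applicable
  S \ del = {have(k2), key_at(k2,bay), open(d_bay_dock), open(d_dock_kitchen)}
  ∪ add   = {at(dock), have(k2), key_at(k2,bay), open(d_bay_dock), open(d_dock_kitchen)}

== RESULT ==
["at(dock)", "have(k2)", "key_at(k2,bay)", "open(d_bay_dock)", "open(d_dock_kitchen)"]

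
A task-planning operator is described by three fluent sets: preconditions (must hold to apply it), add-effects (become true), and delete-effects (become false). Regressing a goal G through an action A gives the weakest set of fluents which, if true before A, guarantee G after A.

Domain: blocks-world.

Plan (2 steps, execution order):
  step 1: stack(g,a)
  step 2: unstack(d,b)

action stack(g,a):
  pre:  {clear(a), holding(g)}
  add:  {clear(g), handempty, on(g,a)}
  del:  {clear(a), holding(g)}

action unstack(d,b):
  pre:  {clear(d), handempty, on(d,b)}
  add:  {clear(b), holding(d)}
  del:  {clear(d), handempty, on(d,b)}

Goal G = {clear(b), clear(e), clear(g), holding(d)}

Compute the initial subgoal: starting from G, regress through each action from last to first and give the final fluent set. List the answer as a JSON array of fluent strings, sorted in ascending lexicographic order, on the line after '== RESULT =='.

Regress step by step:
  through step 2 (unstack(d,b)): drop {clear(b), holding(d)}, keep {clear(e), clear(g)}, require {clear(d), handempty, on(d,b)}
    → {clear(d), clear(e), clear(g), handempty, on(d,b)}
  through step 1 (stack(g,a)): drop {clear(g), handempty}, keep {clear(d), clear(e), on(d,b)}, require {clear(a), holding(g)}
    → {clear(a), clear(d), clear(e), holding(g), on(d,b)}

== RESULT ==
["clear(a)", "clear(d)", "clear(e)", "holding(g)", "on(d,b)"]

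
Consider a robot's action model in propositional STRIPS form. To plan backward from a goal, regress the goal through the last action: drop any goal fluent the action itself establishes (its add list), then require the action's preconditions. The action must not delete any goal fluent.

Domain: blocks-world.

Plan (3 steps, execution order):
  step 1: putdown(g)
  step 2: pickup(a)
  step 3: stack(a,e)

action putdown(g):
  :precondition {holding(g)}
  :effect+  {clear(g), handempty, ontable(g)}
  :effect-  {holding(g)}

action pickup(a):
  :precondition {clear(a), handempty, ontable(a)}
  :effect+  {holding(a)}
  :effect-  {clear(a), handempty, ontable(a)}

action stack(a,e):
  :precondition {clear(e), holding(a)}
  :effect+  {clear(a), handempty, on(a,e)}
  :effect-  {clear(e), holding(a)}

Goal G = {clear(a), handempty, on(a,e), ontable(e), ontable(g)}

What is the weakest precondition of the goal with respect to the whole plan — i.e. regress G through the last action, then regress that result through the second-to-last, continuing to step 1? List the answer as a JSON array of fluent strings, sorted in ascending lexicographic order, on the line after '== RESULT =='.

Regress step by step:
  through step 3 (stack(a,e)): drop {clear(a), handempty, on(a,e)}, keep {ontable(e), ontable(g)}, require {clear(e), holding(a)}
    → {clear(e), holding(a), ontable(e), ontable(g)}
  through step 2 (pickup(a)): drop {holding(a)}, keep {clear(e), ontable(e), ontable(g)}, require {clear(a), handempty, ontable(a)}
    → {clear(a), clear(e), handempty, ontable(a), ontable(e), ontable(g)}
  through step 1 (putdown(g)): drop {handempty, ontable(g)}, keep {clear(a), clear(e), ontable(a), ontable(e)}, require {holding(g)}
    → {clear(a), clear(e), holding(g), ontable(a), ontable(e)}

== RESULT ==
["clear(a)", "clear(e)", "holding(g)", "ontable(a)", "ontable(e)"]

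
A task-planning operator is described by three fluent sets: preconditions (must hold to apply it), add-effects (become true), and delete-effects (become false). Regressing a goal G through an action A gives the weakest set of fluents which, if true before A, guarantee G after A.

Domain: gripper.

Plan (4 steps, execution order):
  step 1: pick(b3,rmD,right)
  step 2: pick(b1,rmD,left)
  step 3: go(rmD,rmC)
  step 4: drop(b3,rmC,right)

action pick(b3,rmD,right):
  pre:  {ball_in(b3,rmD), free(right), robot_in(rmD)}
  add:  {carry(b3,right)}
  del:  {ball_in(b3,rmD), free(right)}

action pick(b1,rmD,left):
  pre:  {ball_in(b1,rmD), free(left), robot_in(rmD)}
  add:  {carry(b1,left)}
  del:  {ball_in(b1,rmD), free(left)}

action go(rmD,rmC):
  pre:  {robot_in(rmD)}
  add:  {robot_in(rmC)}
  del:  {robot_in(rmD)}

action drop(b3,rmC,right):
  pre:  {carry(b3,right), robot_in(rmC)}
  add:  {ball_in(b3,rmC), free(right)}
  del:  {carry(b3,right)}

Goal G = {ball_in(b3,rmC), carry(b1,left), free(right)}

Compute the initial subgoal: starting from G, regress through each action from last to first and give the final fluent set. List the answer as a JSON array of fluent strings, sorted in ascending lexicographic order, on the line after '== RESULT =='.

Regress step by step:
  through step 4 (drop(b3,rmC,right)): drop {ball_in(b3,rmC), free(right)}, keep {carry(b1,left)}, require {carry(b3,right), robot_in(rmC)}
    → {carry(b1,left), carry(b3,right), robot_in(rmC)}
  through step 3 (go(rmD,rmC)): drop {robot_in(rmC)}, keep {carry(b1,left), carry(b3,right)}, require {robot_in(rmD)}
    → {carry(b1,left), carry(b3,right), robot_in(rmD)}
  through step 2 (pick(b1,rmD,left)): drop {carry(b1,left)}, keep {carry(b3,right), robot_in(rmD)}, require {ball_in(b1,rmD), free(left), robot_in(rmD)}
    → {ball_in(b1,rmD), carry(b3,right), free(left), robot_in(rmD)}
  through step 1 (pick(b3,rmD,right)): drop {carry(b3,right)}, keep {ball_in(b1,rmD), free(left), robot_in(rmD)}, require {ball_in(b3,rmD), free(right), robot_in(rmD)}
    → {ball_in(b1,rmD), ball_in(b3,rmD), free(left), free(right), robot_in(rmD)}

== RESULT ==
["ball_in(b1,rmD)", "ball_in(b3,rmD)", "free(left)", "free(right)", "robot_in(rmD)"]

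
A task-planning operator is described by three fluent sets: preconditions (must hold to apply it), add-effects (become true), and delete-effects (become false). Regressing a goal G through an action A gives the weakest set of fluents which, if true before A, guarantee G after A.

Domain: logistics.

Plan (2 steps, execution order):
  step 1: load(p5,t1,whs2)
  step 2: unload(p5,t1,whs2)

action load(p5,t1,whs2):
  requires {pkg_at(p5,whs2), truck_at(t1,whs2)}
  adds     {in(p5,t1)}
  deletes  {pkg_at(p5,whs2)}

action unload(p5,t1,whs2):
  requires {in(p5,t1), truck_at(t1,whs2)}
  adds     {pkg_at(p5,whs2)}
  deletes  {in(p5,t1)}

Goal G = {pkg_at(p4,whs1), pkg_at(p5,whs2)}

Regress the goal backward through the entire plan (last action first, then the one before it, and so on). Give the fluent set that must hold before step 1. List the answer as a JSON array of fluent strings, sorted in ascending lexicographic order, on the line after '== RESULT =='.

Regress step by step:
  through step 2 (unload(p5,t1,whs2)): drop {pkg_at(p5,whs2)}, keep {pkg_at(p4,whs1)}, require {in(p5,t1), truck_at(t1,whs2)}
    → {in(p5,t1), pkg_at(p4,whs1), truck_at(t1,whs2)}
  through step 1 (load(p5,t1,whs2)): drop {in(p5,t1)}, keep {pkg_at(p4,whs1), truck_at(t1,whs2)}, require {pkg_at(p5,whs2), truck_at(t1,whs2)}
    → {pkg_at(p4,whs1), pkg_at(p5,whs2), truck_at(t1,whs2)}

== RESULT ==
["pkg_at(p4,whs1)", "pkg_at(p5,whs2)", "truck_at(t1,whs2)"]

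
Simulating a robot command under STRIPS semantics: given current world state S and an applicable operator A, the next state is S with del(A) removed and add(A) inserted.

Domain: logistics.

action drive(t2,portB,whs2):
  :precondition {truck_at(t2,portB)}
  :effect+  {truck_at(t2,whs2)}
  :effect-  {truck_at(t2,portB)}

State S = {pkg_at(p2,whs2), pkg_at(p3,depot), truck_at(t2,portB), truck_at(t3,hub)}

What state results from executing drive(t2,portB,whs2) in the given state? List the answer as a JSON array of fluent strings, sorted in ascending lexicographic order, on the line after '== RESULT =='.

Compute (S \ del) ∪ add:
  pre ⊆ S: {truck_at(t2,portB)} ⊆ S  — applicable
  S \ del = {pkg_at(p2,whs2), pkg_at(p3,depot), truck_at(t3,hub)}
  ∪ add   = {pkg_at(p2,whs2), pkg_at(p3,depot), truck_at(t2,whs2), truck_at(t3,hub)}

== RESULT ==
["pkg_at(p2,whs2)", "pkg_at(p3,depot)", "truck_at(t2,whs2)", "truck_at(t3,hub)"]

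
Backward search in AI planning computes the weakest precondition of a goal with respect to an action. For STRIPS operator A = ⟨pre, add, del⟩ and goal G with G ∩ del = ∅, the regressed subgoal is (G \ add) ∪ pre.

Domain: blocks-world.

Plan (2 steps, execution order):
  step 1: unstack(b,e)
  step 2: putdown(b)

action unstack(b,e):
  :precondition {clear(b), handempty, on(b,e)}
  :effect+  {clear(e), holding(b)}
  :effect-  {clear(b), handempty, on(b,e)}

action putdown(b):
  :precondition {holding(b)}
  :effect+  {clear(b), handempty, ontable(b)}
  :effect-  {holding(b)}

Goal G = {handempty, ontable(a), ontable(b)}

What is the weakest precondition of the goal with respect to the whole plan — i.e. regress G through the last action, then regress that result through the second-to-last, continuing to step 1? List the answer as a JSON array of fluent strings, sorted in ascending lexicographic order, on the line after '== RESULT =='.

Work backward from the goal:
  through step 2 (putdown(b)): drop {handempty, ontable(b)}, keep {ontable(a)}, require {holding(b)}
    → {holding(b), ontable(a)}
  through step 1 (unstack(b,e)): drop {holding(b)}, keep {ontable(a)}, require {clear(b), handempty, on(b,e)}
    → {clear(b), handempty, on(b,e), ontable(a)}

== RESULT ==
["clear(b)", "handempty", "on(b,e)", "ontable(a)"]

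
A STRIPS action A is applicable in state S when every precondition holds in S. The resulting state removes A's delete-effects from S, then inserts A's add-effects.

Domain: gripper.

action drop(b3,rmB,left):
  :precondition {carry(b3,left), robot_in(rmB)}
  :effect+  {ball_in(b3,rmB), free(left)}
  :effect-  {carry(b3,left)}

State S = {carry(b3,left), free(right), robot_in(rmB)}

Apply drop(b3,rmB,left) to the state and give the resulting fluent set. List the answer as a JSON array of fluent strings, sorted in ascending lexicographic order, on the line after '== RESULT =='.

Compute (S \ del) ∪ add:
  pre ⊆ S: {carry(b3,left), robot_in(rmB)} ⊆ S  — applicable
  S \ del = {free(right), robot_in(rmB)}
  ∪ add   = {ball_in(b3,rmB), free(left), free(right), robot_in(rmB)}

== RESULT ==
["ball_in(b3,rmB)", "free(left)", "free(right)", "robot_in(rmB)"]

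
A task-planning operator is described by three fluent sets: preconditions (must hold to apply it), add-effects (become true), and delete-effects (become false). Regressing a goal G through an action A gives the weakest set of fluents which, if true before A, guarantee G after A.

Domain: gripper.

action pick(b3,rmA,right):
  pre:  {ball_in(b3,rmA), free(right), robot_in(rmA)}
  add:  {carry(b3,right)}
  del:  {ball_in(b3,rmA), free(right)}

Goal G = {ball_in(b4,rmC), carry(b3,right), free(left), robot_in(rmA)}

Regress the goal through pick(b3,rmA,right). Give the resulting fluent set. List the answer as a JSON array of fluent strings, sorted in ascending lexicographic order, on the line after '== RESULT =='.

Compute (G \ add) ∪ pre:
  G ∩ del = {}  (empty — regression defined)
  G \ add = {ball_in(b4,rmC), carry(b3,right), free(left), robot_in(rmA)} \ {carry(b3,right)} = {ball_in(b4,rmC), free(left), robot_in(rmA)}
  ∪ pre   = {ball_in(b4,rmC), free(left), robot_in(rmA)} ∪ {ball_in(b3,rmA), free(right), robot_in(rmA)}
          = {ball_in(b3,rmA), ball_in(b4,rmC), free(left), free(right), robot_in(rmA)}

== RESULT ==
["ball_in(b3,rmA)", "ball_in(b4,rmC)", "free(left)", "free(right)", "robot_in(rmA)"]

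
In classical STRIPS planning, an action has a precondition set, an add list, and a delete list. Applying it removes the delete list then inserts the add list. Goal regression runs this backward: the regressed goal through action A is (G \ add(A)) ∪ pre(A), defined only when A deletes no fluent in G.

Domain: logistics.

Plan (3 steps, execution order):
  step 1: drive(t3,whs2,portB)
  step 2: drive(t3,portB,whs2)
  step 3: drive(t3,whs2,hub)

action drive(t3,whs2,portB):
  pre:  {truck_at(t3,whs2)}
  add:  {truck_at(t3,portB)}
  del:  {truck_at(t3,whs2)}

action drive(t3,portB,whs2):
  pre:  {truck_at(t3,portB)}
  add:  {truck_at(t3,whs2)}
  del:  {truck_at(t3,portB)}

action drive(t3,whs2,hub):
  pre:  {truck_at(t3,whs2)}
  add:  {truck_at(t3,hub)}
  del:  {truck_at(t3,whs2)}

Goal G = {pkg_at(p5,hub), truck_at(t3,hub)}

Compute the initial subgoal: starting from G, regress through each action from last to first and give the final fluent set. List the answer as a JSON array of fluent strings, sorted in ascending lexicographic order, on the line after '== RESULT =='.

Regress step by step:
  through step 3 (drive(t3,whs2,hub)): drop {truck_at(t3,hub)}, keep {pkg_at(p5,hub)}, require {truck_at(t3,whs2)}
    → {pkg_at(p5,hub), truck_at(t3,whs2)}
  through step 2 (drive(t3,portB,whs2)): drop {truck_at(t3,whs2)}, keep {pkg_at(p5,hub)}, require {truck_at(t3,portB)}
    → {pkg_at(p5,hub), truck_at(t3,portB)}
  through step 1 (drive(t3,whs2,portB)): drop {truck_at(t3,portB)}, keep {pkg_at(p5,hub)}, require {truck_at(t3,whs2)}
    → {pkg_at(p5,hub), truck_at(t3,whs2)}

== RESULT ==
["pkg_at(p5,hub)", "truck_at(t3,whs2)"]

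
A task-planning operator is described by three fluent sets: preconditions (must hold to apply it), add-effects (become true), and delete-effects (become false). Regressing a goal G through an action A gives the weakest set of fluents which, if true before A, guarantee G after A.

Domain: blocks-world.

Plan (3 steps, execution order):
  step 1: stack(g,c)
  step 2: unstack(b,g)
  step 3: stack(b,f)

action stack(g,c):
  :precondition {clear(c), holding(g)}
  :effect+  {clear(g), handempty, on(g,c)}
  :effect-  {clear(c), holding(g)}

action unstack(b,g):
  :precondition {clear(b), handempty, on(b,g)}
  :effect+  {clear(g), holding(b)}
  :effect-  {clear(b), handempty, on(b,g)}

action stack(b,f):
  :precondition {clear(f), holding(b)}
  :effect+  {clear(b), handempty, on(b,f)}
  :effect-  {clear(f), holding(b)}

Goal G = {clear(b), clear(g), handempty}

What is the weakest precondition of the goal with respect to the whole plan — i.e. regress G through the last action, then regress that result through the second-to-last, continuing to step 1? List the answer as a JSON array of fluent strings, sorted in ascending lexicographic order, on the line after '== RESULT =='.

Regress step by step:
  through step 3 (stack(b,f)): drop {clear(b), handempty}, keep {clear(g)}, require {clear(f), holding(b)}
    → {clear(f), clear(g), holding(b)}
  through step 2 (unstack(b,g)): drop {clear(g), holding(b)}, keep {clear(f)}, require {clear(b), handempty, on(b,g)}
    → {clear(b), clear(f), handempty, on(b,g)}
  through step 1 (stack(g,c)): drop {handempty}, keep {clear(b), clear(f), on(b,g)}, require {clear(c), holding(g)}
    → {clear(b), clear(c), clear(f), holding(g), on(b,g)}

== RESULT ==
["clear(b)", "clear(c)", "clear(f)", "holding(g)", "on(b,g)"]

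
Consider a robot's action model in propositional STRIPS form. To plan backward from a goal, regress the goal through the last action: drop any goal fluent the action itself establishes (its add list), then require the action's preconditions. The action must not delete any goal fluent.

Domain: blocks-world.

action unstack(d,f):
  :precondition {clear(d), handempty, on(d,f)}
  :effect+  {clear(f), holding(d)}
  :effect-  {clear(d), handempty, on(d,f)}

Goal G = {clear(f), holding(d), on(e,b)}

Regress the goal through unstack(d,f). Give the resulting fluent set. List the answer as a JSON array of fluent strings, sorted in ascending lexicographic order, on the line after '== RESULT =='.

Compute (G \ add) ∪ pre:
  G ∩ del = {}  (empty — regression defined)
  G \ add = {clear(f), holding(d), on(e,b)} \ {clear(f), holding(d)} = {on(e,b)}
  ∪ pre   = {on(e,b)} ∪ {clear(d), handempty, on(d,f)}
          = {clear(d), handempty, on(d,f), on(e,b)}

== RESULT ==
["clear(d)", "handempty", "on(d,f)", "on(e,b)"]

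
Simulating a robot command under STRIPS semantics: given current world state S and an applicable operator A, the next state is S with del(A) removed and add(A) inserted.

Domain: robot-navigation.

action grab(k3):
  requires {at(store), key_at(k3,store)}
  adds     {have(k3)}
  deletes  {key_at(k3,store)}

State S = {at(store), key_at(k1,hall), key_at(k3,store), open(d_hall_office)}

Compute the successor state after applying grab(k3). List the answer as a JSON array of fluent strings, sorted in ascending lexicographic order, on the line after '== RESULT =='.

Compute (S \ del) ∪ add:
  pre ⊆ S: {at(store), key_at(k3,store)} ⊆ S  — applicable
  S \ del = {at(store), key_at(k1,hall), open(d_hall_office)}
  ∪ add   = {at(store), have(k3), key_at(k1,hall), open(d_hall_office)}

== RESULT ==
["at(store)", "have(k3)", "key_at(k1,hall)", "open(d_hall_office)"]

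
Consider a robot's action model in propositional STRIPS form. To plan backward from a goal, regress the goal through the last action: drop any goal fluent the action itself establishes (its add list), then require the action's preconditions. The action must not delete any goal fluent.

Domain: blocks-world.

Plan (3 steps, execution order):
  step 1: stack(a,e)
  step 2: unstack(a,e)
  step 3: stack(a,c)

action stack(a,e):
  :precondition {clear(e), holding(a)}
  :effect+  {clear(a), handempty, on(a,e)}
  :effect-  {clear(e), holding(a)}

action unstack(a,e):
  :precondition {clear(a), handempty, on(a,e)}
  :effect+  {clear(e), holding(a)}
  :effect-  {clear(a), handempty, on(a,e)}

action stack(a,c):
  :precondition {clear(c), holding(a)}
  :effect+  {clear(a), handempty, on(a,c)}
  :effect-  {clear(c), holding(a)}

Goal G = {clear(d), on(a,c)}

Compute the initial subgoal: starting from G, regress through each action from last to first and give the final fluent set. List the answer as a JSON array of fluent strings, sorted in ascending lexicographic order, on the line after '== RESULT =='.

Regress step by step:
  through step 3 (stack(a,c)): drop {on(a,c)}, keep {clear(d)}, require {clear(c), holding(a)}
    → {clear(c), clear(d), holding(a)}
  through step 2 (unstack(a,e)): drop {holding(a)}, keep {clear(c), clear(d)}, require {clear(a), handempty, on(a,e)}
    → {clear(a), clear(c), clear(d), handempty, on(a,e)}
  through step 1 (stack(a,e)): drop {clear(a), handempty, on(a,e)}, keep {clear(c), clear(d)}, require {clear(e), holding(a)}
    → {clear(c), clear(d), clear(e), holding(a)}

== RESULT ==
["clear(c)", "clear(d)", "clear(e)", "holding(a)"]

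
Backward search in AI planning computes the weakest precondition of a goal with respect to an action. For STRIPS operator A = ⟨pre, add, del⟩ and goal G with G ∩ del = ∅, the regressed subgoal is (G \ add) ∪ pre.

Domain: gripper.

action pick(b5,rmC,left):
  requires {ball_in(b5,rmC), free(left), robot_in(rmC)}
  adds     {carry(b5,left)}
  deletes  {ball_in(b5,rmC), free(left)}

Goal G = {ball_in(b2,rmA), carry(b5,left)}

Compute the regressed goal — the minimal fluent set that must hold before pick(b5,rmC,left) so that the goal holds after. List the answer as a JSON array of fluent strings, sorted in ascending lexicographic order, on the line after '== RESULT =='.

Regress:
  G ∩ del = {}  (empty — regression defined)
  G \ add = {ball_in(b2,rmA), carry(b5,left)} \ {carry(b5,left)} = {ball_in(b2,rmA)}
  ∪ pre   = {ball_in(b2,rmA)} ∪ {ball_in(b5,rmC), free(left), robot_in(rmC)}
          = {ball_in(b2,rmA), ball_in(b5,rmC), free(left), robot_in(rmC)}

== RESULT ==
["ball_in(b2,rmA)", "ball_in(b5,rmC)", "free(left)", "robot_in(rmC)"]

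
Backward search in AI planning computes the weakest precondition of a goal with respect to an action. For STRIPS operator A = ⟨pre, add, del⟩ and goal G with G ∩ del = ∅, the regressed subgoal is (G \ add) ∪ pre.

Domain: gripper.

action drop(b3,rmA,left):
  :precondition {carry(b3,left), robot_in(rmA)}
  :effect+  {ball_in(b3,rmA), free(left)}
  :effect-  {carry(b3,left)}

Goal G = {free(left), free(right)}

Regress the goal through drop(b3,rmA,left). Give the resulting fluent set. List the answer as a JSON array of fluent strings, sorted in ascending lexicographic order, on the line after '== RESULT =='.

Regress:
  G ∩ del = {}  (empty — regression defined)
  G \ add = {free(left), free(right)} \ {ball_in(b3,rmA), free(left)} = {free(right)}
  ∪ pre   = {free(right)} ∪ {carry(b3,left), robot_in(rmA)}
          = {carry(b3,left), free(right), robot_in(rmA)}

== RESULT ==
["carry(b3,left)", "free(right)", "robot_in(rmA)"]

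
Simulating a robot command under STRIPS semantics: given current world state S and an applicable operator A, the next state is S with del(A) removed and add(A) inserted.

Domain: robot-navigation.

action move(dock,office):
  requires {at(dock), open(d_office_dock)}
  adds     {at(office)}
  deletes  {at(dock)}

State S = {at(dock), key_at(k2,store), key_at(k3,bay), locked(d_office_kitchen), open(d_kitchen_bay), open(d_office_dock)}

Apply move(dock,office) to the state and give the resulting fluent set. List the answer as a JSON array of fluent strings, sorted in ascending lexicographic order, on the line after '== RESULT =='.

Compute (S \ del) ∪ add:
  pre ⊆ S: {at(dock), open(d_office_dock)} ⊆ S  — applicable
  S \ del = {key_at(k2,store), key_at(k3,bay), locked(d_office_kitchen), open(d_kitchen_bay), open(d_office_dock)}
  ∪ add   = {at(office), key_at(k2,store), key_at(k3,bay), locked(d_office_kitchen), open(d_kitchen_bay), open(d_office_dock)}

== RESULT ==
["at(office)", "key_at(k2,store)", "key_at(k3,bay)", "locked(d_office_kitchen)", "open(d_kitchen_bay)", "open(d_office_dock)"]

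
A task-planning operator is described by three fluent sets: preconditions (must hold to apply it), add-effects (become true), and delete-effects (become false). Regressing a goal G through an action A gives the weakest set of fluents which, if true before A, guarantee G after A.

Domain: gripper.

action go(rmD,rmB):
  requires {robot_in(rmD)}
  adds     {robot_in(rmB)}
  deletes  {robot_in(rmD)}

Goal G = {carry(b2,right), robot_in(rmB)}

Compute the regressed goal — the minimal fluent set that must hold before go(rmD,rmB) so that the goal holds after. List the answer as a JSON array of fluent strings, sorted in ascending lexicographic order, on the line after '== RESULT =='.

Compute (G \ add) ∪ pre:
  G ∩ del = {}  (empty — regression defined)
  G \ add = {carry(b2,right), robot_in(rmB)} \ {robot_in(rmB)} = {carry(b2,right)}
  ∪ pre   = {carry(b2,right)} ∪ {robot_in(rmD)}
          = {carry(b2,right), robot_in(rmD)}

== RESULT ==
["carry(b2,right)", "robot_in(rmD)"]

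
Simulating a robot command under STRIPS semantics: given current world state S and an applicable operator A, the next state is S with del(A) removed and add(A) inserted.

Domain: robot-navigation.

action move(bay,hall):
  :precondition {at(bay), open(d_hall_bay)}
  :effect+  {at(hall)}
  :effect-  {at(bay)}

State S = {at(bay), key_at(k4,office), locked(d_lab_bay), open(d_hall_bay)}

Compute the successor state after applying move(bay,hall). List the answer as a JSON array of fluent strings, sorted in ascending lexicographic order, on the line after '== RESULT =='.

Compute (S \ del) ∪ add:
  pre ⊆ S: {at(bay), open(d_hall_bay)} ⊆ S  — applicable
  S \ del = {key_at(k4,office), locked(d_lab_bay), open(d_hall_bay)}
  ∪ add   = {at(hall), key_at(k4,office), locked(d_lab_bay), open(d_hall_bay)}

== RESULT ==
["at(hall)", "key_at(k4,office)", "locked(d_lab_bay)", "open(d_hall_bay)"]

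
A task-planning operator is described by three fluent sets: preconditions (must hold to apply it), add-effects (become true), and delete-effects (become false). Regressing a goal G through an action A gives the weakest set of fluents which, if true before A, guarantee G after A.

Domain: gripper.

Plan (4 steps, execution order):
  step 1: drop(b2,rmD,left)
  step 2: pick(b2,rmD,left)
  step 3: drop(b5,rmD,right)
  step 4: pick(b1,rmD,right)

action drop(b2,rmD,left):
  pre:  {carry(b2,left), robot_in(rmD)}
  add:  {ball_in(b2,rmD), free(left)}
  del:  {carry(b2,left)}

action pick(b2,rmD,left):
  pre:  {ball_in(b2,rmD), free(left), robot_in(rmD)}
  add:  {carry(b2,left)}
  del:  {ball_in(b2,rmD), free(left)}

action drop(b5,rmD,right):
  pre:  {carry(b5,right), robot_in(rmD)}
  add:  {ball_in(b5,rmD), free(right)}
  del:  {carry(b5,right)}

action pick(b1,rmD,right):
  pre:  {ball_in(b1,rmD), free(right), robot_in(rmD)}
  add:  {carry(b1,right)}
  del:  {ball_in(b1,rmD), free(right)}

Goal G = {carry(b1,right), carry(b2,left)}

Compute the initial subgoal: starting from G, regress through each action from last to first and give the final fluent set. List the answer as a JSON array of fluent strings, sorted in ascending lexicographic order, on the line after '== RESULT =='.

Regress step by step:
  through step 4 (pick(b1,rmD,right)): drop {carry(b1,right)}, keep {carry(b2,left)}, require {ball_in(b1,rmD), free(right), robot_in(rmD)}
    → {ball_in(b1,rmD), carry(b2,left), free(right), robot_in(rmD)}
  through step 3 (drop(b5,rmD,right)): drop {free(right)}, keep {ball_in(b1,rmD), carry(b2,left), robot_in(rmD)}, require {carry(b5,right), robot_in(rmD)}
    → {ball_in(b1,rmD), carry(b2,left), carry(b5,right), robot_in(rmD)}
  through step 2 (pick(b2,rmD,left)): drop {carry(b2,left)}, keep {ball_in(b1,rmD), carry(b5,right), robot_in(rmD)}, require {ball_in(b2,rmD), free(left), robot_in(rmD)}
    → {ball_in(b1,rmD), ball_in(b2,rmD), carry(b5,right), free(left), robot_in(rmD)}
  through step 1 (drop(b2,rmD,left)): drop {ball_in(b2,rmD), free(left)}, keep {ball_in(b1,rmD), carry(b5,right), robot_in(rmD)}, require {carry(b2,left), robot_in(rmD)}
    → {ball_in(b1,rmD), carry(b2,left), carry(b5,right), robot_in(rmD)}

== RESULT ==
["ball_in(b1,rmD)", "carry(b2,left)", "carry(b5,right)", "robot_in(rmD)"]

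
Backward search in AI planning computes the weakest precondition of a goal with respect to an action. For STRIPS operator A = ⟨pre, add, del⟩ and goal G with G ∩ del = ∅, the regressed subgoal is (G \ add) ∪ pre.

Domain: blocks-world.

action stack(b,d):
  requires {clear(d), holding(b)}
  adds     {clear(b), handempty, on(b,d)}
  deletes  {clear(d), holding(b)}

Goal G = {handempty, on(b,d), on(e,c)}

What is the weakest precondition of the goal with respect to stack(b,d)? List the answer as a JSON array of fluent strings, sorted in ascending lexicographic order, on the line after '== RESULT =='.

Regress:
  G ∩ del = {}  (empty — regression defined)
  G \ add = {handempty, on(b,d), on(e,c)} \ {clear(b), handempty, on(b,d)} = {on(e,c)}
  ∪ pre   = {on(e,c)} ∪ {clear(d), holding(b)}
          = {clear(d), holding(b), on(e,c)}

== RESULT ==
["clear(d)", "holding(b)", "on(e,c)"]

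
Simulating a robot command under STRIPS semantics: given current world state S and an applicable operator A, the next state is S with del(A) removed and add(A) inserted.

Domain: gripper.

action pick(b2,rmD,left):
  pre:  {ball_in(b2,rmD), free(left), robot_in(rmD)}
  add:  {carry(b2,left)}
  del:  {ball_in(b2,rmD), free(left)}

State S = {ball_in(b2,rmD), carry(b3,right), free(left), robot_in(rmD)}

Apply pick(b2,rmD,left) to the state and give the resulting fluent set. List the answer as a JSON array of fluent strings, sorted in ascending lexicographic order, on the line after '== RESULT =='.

Compute (S \ del) ∪ add:
  pre ⊆ S: {ball_in(b2,rmD), free(left), robot_in(rmD)} ⊆ S  — applicable
  S \ del = {carry(b3,right), robot_in(rmD)}
  ∪ add   = {carry(b2,left), carry(b3,right), robot_in(rmD)}

== RESULT ==
["carry(b2,left)", "carry(b3,right)", "robot_in(rmD)"]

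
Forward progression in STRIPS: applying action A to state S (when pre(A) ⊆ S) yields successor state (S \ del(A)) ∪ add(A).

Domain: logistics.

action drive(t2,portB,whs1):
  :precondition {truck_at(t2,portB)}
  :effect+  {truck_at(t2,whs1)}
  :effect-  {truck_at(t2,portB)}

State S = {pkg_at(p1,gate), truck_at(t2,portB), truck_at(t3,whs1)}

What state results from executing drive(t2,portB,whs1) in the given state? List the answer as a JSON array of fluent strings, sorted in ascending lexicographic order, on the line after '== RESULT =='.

Progress:
  pre ⊆ S: {truck_at(t2,portB)} ⊆ S  — applicable
  S \ del = {pkg_at(p1,gate), truck_at(t3,whs1)}
  ∪ add   = {pkg_at(p1,gate), truck_at(t2,whs1), truck_at(t3,whs1)}

== RESULT ==
["pkg_at(p1,gate)", "truck_at(t2,whs1)", "truck_at(t3,whs1)"]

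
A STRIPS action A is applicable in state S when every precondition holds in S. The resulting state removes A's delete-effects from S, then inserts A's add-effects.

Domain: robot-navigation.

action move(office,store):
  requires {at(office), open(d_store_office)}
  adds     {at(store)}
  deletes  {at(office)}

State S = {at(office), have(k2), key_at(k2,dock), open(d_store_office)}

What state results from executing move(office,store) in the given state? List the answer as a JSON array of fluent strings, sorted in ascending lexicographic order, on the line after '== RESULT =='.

Compute (S \ del) ∪ add:
  pre ⊆ S: {at(office), open(d_store_office)} ⊆ S  — applicable
  S \ del = {have(k2), key_at(k2,dock), open(d_store_office)}
  ∪ add   = {at(store), have(k2), key_at(k2,dock), open(d_store_office)}

== RESULT ==
["at(store)", "have(k2)", "key_at(k2,dock)", "open(d_store_office)"]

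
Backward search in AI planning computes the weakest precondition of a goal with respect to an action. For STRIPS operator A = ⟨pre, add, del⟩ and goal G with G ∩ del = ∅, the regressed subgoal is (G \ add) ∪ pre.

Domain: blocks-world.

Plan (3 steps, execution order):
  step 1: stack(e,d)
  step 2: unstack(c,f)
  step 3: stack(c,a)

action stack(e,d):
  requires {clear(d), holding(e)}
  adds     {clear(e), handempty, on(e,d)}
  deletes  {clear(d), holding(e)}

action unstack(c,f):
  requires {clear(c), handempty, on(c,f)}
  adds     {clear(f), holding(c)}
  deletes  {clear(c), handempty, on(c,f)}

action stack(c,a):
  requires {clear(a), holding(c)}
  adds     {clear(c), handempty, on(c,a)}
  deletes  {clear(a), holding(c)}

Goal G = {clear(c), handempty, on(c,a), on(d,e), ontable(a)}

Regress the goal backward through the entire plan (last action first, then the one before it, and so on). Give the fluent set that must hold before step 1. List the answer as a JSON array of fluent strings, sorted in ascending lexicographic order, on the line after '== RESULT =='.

Work backward from the goal:
  through step 3 (stack(c,a)): drop {clear(c), handempty, on(c,a)}, keep {on(d,e), ontable(a)}, require {clear(a), holding(c)}
    → {clear(a), holding(c), on(d,e), ontable(a)}
  through step 2 (unstack(c,f)): drop {holding(c)}, keep {clear(a), on(d,e), ontable(a)}, require {clear(c), handempty, on(c,f)}
    → {clear(a), clear(c), handempty, on(c,f), on(d,e), ontable(a)}
  through step 1 (stack(e,d)): drop {handempty}, keep {clear(a), clear(c), on(c,f), on(d,e), ontable(a)}, require {clear(d), holding(e)}
    → {clear(a), clear(c), clear(d), holding(e), on(c,f), on(d,e), ontable(a)}

== RESULT ==
["clear(a)", "clear(c)", "clear(d)", "holding(e)", "on(c,f)", "on(d,e)", "ontable(a)"]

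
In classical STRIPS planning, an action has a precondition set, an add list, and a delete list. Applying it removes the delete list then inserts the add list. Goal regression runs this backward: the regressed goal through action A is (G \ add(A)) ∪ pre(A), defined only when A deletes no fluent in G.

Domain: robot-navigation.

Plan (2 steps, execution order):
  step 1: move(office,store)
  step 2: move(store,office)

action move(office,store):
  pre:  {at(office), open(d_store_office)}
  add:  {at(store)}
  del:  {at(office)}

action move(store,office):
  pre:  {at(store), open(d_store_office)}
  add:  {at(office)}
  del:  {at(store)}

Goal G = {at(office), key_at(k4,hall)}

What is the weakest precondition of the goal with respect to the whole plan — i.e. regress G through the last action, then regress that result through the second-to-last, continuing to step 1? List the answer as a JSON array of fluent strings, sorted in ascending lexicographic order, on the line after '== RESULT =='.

Regress step by step:
  through step 2 (move(store,office)): drop {at(office)}, keep {key_at(k4,hall)}, require {at(store), open(d_store_office)}
    → {at(store), key_at(k4,hall), open(d_store_office)}
  through step 1 (move(office,store)): drop {at(store)}, keep {key_at(k4,hall), open(d_store_office)}, require {at(office), open(d_store_office)}
    → {at(office), key_at(k4,hall), open(d_store_office)}

== RESULT ==
["at(office)", "key_at(k4,hall)", "open(d_store_office)"]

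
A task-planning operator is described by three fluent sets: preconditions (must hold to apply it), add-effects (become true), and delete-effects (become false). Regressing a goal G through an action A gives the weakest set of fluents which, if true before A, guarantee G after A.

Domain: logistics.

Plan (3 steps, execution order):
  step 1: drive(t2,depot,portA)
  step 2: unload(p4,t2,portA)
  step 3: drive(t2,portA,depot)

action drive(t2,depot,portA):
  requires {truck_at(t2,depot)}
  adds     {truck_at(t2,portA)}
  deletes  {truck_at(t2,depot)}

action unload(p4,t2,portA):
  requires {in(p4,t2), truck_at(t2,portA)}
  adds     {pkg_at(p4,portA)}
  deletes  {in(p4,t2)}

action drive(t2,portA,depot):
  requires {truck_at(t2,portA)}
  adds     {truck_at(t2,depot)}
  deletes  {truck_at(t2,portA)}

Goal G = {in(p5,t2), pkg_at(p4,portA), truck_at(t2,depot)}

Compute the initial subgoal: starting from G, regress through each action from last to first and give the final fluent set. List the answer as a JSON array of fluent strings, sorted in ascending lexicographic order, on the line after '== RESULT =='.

Work backward from the goal:
  through step 3 (drive(t2,portA,depot)): drop {truck_at(t2,depot)}, keep {in(p5,t2), pkg_at(p4,portA)}, require {truck_at(t2,portA)}
    → {in(p5,t2), pkg_at(p4,portA), truck_at(t2,portA)}
  through step 2 (unload(p4,t2,portA)): drop {pkg_at(p4,portA)}, keep {in(p5,t2), truck_at(t2,portA)}, require {in(p4,t2), truck_at(t2,portA)}
    → {in(p4,t2), in(p5,t2), truck_at(t2,portA)}
  through step 1 (drive(t2,depot,portA)): drop {truck_at(t2,portA)}, keep {in(p4,t2), in(p5,t2)}, require {truck_at(t2,depot)}
    → {in(p4,t2), in(p5,t2), truck_at(t2,depot)}

== RESULT ==
["in(p4,t2)", "in(p5,t2)", "truck_at(t2,depot)"]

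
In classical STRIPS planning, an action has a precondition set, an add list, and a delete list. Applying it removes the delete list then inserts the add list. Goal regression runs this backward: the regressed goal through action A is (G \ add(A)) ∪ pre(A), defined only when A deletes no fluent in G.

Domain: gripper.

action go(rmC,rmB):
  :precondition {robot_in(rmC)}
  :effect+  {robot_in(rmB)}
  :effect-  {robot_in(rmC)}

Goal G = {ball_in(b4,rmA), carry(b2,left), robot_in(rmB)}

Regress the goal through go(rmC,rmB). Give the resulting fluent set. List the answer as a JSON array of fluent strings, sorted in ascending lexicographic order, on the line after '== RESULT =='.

Compute (G \ add) ∪ pre:
  G ∩ del = {}  (empty — regression defined)
  G \ add = {ball_in(b4,rmA), carry(b2,left), robot_in(rmB)} \ {robot_in(rmB)} = {ball_in(b4,rmA), carry(b2,left)}
  ∪ pre   = {ball_in(b4,rmA), carry(b2,left)} ∪ {robot_in(rmC)}
          = {ball_in(b4,rmA), carry(b2,left), robot_in(rmC)}

== RESULT ==
["ball_in(b4,rmA)", "carry(b2,left)", "robot_in(rmC)"]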